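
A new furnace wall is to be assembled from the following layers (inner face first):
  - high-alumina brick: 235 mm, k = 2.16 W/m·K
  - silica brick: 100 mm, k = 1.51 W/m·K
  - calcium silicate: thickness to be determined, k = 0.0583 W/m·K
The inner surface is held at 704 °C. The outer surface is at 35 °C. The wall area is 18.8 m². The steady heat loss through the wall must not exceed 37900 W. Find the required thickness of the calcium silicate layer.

Using the resistance-network approach (series):
R_high-alumina brick = L/(kA) = 0.235/(2.16×18.8) = 0.005787 K/W
R_silica brick = L/(kA) = 0.1/(1.51×18.8) = 0.003523 K/W
Sum of the known resistances R_other = 0.00931 K/W
Required total resistance R_tot = ΔT/Q_allow = 669/37900 = 0.01765 K/W
R_calcium silicate = R_tot − R_other = 0.008342 K/W
L = R·k·A = 0.008342×0.0583×18.8

L ≈ 9.14 mm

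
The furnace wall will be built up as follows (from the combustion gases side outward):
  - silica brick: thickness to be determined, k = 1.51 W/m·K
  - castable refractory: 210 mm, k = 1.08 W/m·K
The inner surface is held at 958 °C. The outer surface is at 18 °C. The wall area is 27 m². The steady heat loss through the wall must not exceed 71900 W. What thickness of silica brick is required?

Series thermal resistances:
R_castable refractory = L/(kA) = 0.21/(1.08×27) = 0.007202 K/W
Sum of the known resistances R_other = 0.007202 K/W
Required total resistance R_tot = ΔT/Q_allow = 940/71900 = 0.01307 K/W
R_silica brick = R_tot − R_other = 0.005872 K/W
L = R·k·A = 0.005872×1.51×27

L ≈ 239 mm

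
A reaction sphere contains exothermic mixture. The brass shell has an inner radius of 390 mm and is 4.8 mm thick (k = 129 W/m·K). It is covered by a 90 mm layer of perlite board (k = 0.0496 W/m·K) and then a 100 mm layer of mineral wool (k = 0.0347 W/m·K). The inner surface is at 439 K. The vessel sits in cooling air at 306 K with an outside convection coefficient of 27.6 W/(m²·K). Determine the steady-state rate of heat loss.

For a spherical shell R = (1/r₁ − 1/r₂)/(4πk); film R = 1/(h·4πr²). In series:
R_brass shell = (1/0.39 − 1/0.3948)/(4π×129) = 1.923×10^-5 K/W
R_perlite board = (1/0.3948 − 1/0.4848)/(4π×0.0496) = 0.7544 K/W
R_mineral wool = (1/0.4848 − 1/0.5848)/(4π×0.0347) = 0.8089 K/W
R_outer film = 1/(h·4πr_o²) = 1/(27.6×4π×0.5848²) = 0.008431 K/W
R_total = 1.572 K/W
Q = ΔT/R_total = 133/1.572

Q ≈ 84.6 W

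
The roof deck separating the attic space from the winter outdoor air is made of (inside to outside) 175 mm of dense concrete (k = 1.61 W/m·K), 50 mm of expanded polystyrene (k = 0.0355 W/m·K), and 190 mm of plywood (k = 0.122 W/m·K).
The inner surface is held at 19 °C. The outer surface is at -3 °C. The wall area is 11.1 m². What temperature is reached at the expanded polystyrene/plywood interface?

T ≈ 8.14 °C

Treating each layer as a thermal resistance in series:
R_dense concrete = L/(kA) = 0.175/(1.61×11.1) = 0.009792 K/W
R_expanded polystyrene = L/(kA) = 0.05/(0.0355×11.1) = 0.1269 K/W
R_plywood = L/(kA) = 0.19/(0.122×11.1) = 0.1403 K/W
R_total = 0.277 K/W;  Q = ΔT/R_total = 22/0.277 = 79.43 W
T_interface = T_inner − Q·ΣR(inner→interface) = 19 − 79.4×0.1367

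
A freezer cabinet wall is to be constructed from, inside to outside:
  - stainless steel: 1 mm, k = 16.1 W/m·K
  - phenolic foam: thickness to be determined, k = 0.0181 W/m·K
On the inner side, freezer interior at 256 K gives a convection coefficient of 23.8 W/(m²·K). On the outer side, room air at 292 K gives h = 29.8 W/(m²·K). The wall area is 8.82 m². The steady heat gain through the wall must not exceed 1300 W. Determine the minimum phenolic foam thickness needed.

Series thermal resistances:
R_inner film = 1/(h_i·A) = 1/(23.8×8.82) = 0.004764 K/W
R_stainless steel = L/(kA) = 0.001/(16.1×8.82) = 7.042×10^-6 K/W
R_outer film = 1/(h_o·A) = 1/(29.8×8.82) = 0.003805 K/W
Sum of the known resistances R_other = 0.008576 K/W
Required total resistance R_tot = ΔT/Q_allow = 36/1300 = 0.02769 K/W
R_phenolic foam = R_tot − R_other = 0.01912 K/W
L = R·k·A = 0.01912×0.0181×8.82

L ≈ 3.05 mm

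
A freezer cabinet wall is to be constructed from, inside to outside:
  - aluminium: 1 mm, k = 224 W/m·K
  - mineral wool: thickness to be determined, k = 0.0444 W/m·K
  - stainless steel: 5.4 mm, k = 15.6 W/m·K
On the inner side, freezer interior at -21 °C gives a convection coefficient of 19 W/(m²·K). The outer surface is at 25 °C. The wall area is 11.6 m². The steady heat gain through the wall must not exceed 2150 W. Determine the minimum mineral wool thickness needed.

L ≈ 8.67 mm

Treating each layer as a thermal resistance in series:
R_inner film = 1/(h_i·A) = 1/(19×11.6) = 0.004537 K/W
R_aluminium = L/(kA) = 0.001/(224×11.6) = 3.849×10^-7 K/W
R_stainless steel = L/(kA) = 0.0054/(15.6×11.6) = 2.984×10^-5 K/W
Sum of the known resistances R_other = 0.004567 K/W
Required total resistance R_tot = ΔT/Q_allow = 46/2150 = 0.0214 K/W
R_mineral wool = R_tot − R_other = 0.01683 K/W
L = R·k·A = 0.01683×0.0444×11.6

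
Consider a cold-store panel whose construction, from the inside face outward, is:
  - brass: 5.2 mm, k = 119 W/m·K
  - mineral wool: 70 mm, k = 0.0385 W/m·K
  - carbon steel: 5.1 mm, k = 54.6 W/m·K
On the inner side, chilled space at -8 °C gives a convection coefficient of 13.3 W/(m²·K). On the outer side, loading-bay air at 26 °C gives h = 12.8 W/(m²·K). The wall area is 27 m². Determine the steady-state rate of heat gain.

Treating each layer as a thermal resistance in series:
R_inner film = 1/(h_i·A) = 1/(13.3×27) = 0.002785 K/W
R_brass = L/(kA) = 0.0052/(119×27) = 1.618×10^-6 K/W
R_mineral wool = L/(kA) = 0.07/(0.0385×27) = 0.06734 K/W
R_carbon steel = L/(kA) = 0.0051/(54.6×27) = 3.46×10^-6 K/W
R_outer film = 1/(h_o·A) = 1/(12.8×27) = 0.002894 K/W
R_total = 0.07302 K/W
Q = ΔT / R_total = 34 / 0.07302

Q ≈ 466 W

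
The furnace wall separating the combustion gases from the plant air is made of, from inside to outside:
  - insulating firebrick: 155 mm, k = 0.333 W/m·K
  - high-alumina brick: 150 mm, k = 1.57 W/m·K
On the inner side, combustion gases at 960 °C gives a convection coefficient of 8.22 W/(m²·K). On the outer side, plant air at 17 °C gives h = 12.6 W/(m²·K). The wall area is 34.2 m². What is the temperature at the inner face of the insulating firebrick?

Thermal resistances in series:
R_inner film = 1/(h_i·A) = 1/(8.22×34.2) = 0.003557 K/W
R_insulating firebrick = L/(kA) = 0.155/(0.333×34.2) = 0.01361 K/W
R_high-alumina brick = L/(kA) = 0.15/(1.57×34.2) = 0.002794 K/W
R_outer film = 1/(h_o·A) = 1/(12.6×34.2) = 0.002321 K/W
R_total = 0.02228 K/W;  Q = ΔT/R_total = 943/0.02228 = 42320 W
T_interface = T_inner − Q·ΣR(inner→interface) = 960 − 42300×0.003557

T ≈ 809 °C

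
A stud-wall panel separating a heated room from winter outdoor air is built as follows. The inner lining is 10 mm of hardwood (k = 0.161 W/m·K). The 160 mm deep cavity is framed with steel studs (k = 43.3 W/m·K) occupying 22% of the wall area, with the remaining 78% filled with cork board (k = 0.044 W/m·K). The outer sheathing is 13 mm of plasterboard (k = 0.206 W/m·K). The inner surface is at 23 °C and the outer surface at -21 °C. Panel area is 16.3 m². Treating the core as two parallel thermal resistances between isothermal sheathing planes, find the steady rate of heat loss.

Q ≈ 5050 W

Sheathing layers in series; stud and cavity paths in parallel between them.
R_inner = 0.01/(0.161×16.3) = 0.003811 K/W
R_stud  = 0.16/(43.3×0.22×16.3) = 0.00103 K/W
R_cav   = 0.16/(0.044×0.78×16.3) = 0.286 K/W
1/R_core = 1/R_stud + 1/R_cav → R_core = 0.001027 K/W
R_outer = 0.013/(0.206×16.3) = 0.003872 K/W
R_total = 0.008709 K/W
Q = ΔT/R_total = 44/0.008709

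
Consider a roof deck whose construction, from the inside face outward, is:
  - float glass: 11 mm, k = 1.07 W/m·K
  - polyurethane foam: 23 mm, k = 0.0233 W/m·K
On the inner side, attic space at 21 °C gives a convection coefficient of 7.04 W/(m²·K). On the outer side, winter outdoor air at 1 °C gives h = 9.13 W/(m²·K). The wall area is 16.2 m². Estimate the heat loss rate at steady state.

Q ≈ 259 W

Series thermal resistances:
R_inner film = 1/(h_i·A) = 1/(7.04×16.2) = 0.008768 K/W
R_float glass = L/(kA) = 0.011/(1.07×16.2) = 6.346×10^-4 K/W
R_polyurethane foam = L/(kA) = 0.023/(0.0233×16.2) = 0.06093 K/W
R_outer film = 1/(h_o·A) = 1/(9.13×16.2) = 0.006761 K/W
R_total = 0.0771 K/W
Q = ΔT / R_total = 20 / 0.0771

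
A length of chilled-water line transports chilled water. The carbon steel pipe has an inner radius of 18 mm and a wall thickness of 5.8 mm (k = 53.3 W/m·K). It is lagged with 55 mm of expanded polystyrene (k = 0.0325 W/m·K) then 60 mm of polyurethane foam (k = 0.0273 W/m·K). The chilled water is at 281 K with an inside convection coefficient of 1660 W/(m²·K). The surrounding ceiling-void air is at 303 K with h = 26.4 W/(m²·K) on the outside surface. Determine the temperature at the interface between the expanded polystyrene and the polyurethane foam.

Treating each annulus and film as a series resistance:
R_inner film = 1/(h_i·2πr₁L) = 1/(1660×2π×0.018×1) = 0.005326 K/W
R_carbon steel pipe wall = ln(23.8/18)/(2π×53.3×1) = 8.34×10^-4 K/W
R_expanded polystyrene = ln(78.8/23.8)/(2π×0.0325×1) = 5.863 K/W
R_polyurethane foam = ln(138.8/78.8)/(2π×0.0273×1) = 3.3 K/W
R_outer film = 1/(h_o·2πr_oL) = 1/(26.4×2π×0.1388×1) = 0.04343 K/W
R_total = 9.213 K/W
Q = ΔT/R_total = 22/9.213
Q = 2.39 W/m
T_interface = T_inner + Q·ΣR(inner→interface) = 281 + 2.39×5.869

T ≈ 295 K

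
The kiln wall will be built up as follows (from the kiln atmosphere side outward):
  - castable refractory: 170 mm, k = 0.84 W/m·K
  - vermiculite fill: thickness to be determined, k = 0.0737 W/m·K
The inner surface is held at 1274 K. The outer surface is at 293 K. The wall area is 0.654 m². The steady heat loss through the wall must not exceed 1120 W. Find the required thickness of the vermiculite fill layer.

Using the resistance-network approach (series):
R_castable refractory = L/(kA) = 0.17/(0.84×0.654) = 0.3095 K/W
Sum of the known resistances R_other = 0.3095 K/W
Required total resistance R_tot = ΔT/Q_allow = 981/1120 = 0.8759 K/W
R_vermiculite fill = R_tot − R_other = 0.5664 K/W
L = R·k·A = 0.5664×0.0737×0.654

L ≈ 27.3 mm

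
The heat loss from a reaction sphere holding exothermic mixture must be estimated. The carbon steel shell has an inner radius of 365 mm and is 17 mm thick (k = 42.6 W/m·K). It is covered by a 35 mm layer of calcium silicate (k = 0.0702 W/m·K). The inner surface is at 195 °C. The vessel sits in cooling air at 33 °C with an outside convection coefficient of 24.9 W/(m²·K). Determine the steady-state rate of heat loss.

Q ≈ 605 W

Radial (spherical) resistances in series:
R_carbon steel shell = (1/0.365 − 1/0.382)/(4π×42.6) = 2.278×10^-4 K/W
R_calcium silicate = (1/0.382 − 1/0.417)/(4π×0.0702) = 0.2491 K/W
R_outer film = 1/(h·4πr_o²) = 1/(24.9×4π×0.417²) = 0.01838 K/W
R_total = 0.2677 K/W
Q = ΔT/R_total = 162/0.2677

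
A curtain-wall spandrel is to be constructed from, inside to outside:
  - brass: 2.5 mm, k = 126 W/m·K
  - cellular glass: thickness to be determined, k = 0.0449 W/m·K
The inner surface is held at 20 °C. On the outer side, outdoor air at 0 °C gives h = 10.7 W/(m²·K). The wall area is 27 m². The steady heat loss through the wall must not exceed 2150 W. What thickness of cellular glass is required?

L ≈ 7.08 mm

Thermal resistances in series:
R_brass = L/(kA) = 0.0025/(126×27) = 7.349×10^-7 K/W
R_outer film = 1/(h_o·A) = 1/(10.7×27) = 0.003461 K/W
Sum of the known resistances R_other = 0.003462 K/W
Required total resistance R_tot = ΔT/Q_allow = 20/2150 = 0.009302 K/W
R_cellular glass = R_tot − R_other = 0.00584 K/W
L = R·k·A = 0.00584×0.0449×27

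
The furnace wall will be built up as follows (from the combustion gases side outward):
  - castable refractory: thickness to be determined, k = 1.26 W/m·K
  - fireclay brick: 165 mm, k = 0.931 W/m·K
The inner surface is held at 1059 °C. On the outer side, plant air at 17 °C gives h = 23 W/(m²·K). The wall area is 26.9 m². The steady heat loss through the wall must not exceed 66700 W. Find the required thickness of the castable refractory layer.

Thermal resistances in series:
R_fireclay brick = L/(kA) = 0.165/(0.931×26.9) = 0.006588 K/W
R_outer film = 1/(h_o·A) = 1/(23×26.9) = 0.001616 K/W
Sum of the known resistances R_other = 0.008205 K/W
Required total resistance R_tot = ΔT/Q_allow = 1042/66700 = 0.01562 K/W
R_castable refractory = R_tot − R_other = 0.007417 K/W
L = R·k·A = 0.007417×1.26×26.9

L ≈ 251 mm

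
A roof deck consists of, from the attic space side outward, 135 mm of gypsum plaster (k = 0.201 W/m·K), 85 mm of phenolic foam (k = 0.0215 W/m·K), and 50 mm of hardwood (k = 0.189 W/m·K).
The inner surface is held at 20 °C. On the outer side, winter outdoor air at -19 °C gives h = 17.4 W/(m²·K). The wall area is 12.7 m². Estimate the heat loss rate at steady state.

Treating each layer as a thermal resistance in series:
R_gypsum plaster = L/(kA) = 0.135/(0.201×12.7) = 0.05289 K/W
R_phenolic foam = L/(kA) = 0.085/(0.0215×12.7) = 0.3113 K/W
R_hardwood = L/(kA) = 0.05/(0.189×12.7) = 0.02083 K/W
R_outer film = 1/(h_o·A) = 1/(17.4×12.7) = 0.004525 K/W
R_total = 0.3895 K/W
Q = ΔT / R_total = 39 / 0.3895

Q ≈ 100 W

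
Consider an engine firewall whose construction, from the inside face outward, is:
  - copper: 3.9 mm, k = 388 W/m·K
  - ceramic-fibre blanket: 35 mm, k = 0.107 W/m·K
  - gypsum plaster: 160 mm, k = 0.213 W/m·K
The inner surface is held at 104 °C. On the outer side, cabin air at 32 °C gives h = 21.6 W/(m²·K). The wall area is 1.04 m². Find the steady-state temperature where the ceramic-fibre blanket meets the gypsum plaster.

Thermal resistances in series:
R_copper = L/(kA) = 0.0039/(388×1.04) = 9.665×10^-6 K/W
R_ceramic-fibre blanket = L/(kA) = 0.035/(0.107×1.04) = 0.3145 K/W
R_gypsum plaster = L/(kA) = 0.16/(0.213×1.04) = 0.7223 K/W
R_outer film = 1/(h_o·A) = 1/(21.6×1.04) = 0.04452 K/W
R_total = 1.081 K/W;  Q = ΔT/R_total = 72/1.081 = 66.58 W
T_interface = T_inner − Q·ΣR(inner→interface) = 104 − 66.6×0.3145

T ≈ 83.1 °C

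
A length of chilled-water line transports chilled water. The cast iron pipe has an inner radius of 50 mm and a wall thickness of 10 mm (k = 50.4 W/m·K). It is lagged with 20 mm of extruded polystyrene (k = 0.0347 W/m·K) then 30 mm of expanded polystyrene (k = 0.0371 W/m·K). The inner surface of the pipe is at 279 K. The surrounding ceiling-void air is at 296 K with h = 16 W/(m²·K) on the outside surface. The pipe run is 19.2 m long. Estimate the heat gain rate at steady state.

Q ≈ 118 W

For a radial system each layer contributes R = ln(r_out/r_in)/(2πkL); films add R = 1/(hA).
R_cast iron pipe wall = ln(60/50)/(2π×50.4×19.2) = 2.999×10^-5 K/W
R_extruded polystyrene = ln(80/60)/(2π×0.0347×19.2) = 0.06872 K/W
R_expanded polystyrene = ln(110/80)/(2π×0.0371×19.2) = 0.07115 K/W
R_outer film = 1/(h_o·2πr_oL) = 1/(16×2π×0.11×19.2) = 0.00471 K/W
R_total = 0.1446 K/W
Q = ΔT/R_total = 17/0.1446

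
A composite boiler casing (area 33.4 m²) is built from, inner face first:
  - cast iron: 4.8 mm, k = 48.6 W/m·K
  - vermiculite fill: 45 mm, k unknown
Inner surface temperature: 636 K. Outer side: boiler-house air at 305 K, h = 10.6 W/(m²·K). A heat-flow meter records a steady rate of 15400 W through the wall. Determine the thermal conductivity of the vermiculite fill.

k ≈ 0.0722 W/(m·K)

Thermal resistances in series:
R_cast iron = L/(kA) = 0.0048/(48.6×33.4) = 2.957×10^-6 K/W
R_outer film = 1/(h_o·A) = 1/(10.6×33.4) = 0.002825 K/W
Sum of known resistances R_other = 0.002827 K/W
Total R = ΔT/Q = 331/15400 = 0.02149 K/W
R_vermiculite fill = R_total − R_other = 0.01867 K/W
k = L/(R·A) = 0.045/(0.01867×33.4)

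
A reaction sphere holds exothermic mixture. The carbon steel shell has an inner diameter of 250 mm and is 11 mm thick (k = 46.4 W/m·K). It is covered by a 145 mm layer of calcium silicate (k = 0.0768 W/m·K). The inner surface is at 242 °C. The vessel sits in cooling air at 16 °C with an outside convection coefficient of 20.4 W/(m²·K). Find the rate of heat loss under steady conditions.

Spherical conduction: R = (1/r_in − 1/r_out)/(4πk) per layer; series-sum.
R_carbon steel shell = (1/0.125 − 1/0.136)/(4π×46.4) = 0.00111 K/W
R_calcium silicate = (1/0.136 − 1/0.281)/(4π×0.0768) = 3.931 K/W
R_outer film = 1/(h·4πr_o²) = 1/(20.4×4π×0.281²) = 0.0494 K/W
R_total = 3.982 K/W
Q = ΔT/R_total = 226/3.982

Q ≈ 56.8 W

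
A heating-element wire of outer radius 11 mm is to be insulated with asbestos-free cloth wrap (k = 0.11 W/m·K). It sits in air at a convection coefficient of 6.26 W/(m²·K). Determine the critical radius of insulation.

For a cylinder r_cr = k/h = 0.11/6.26
r_cr = 17.6 mm; since the bare radius (11 mm) is below r_cr, adding a thin layer of insulation will *increase* heat loss.

r_cr ≈ 17.6 mm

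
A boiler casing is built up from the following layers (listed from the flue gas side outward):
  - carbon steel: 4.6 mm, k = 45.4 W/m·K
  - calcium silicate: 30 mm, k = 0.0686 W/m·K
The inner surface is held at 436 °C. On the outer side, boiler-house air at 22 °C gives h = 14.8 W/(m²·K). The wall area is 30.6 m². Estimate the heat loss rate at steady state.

Thermal resistances in series:
R_carbon steel = L/(kA) = 0.0046/(45.4×30.6) = 3.311×10^-6 K/W
R_calcium silicate = L/(kA) = 0.03/(0.0686×30.6) = 0.01429 K/W
R_outer film = 1/(h_o·A) = 1/(14.8×30.6) = 0.002208 K/W
R_total = 0.0165 K/W
Q = ΔT / R_total = 414 / 0.0165

Q ≈ 25100 W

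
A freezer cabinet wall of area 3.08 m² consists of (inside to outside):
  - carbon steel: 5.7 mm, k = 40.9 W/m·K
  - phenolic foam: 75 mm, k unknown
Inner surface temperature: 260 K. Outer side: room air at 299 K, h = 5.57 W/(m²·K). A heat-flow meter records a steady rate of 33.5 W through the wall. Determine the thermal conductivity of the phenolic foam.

k ≈ 0.022 W/(m·K)

Treating each layer as a thermal resistance in series:
R_carbon steel = L/(kA) = 0.0057/(40.9×3.08) = 4.525×10^-5 K/W
R_outer film = 1/(h_o·A) = 1/(5.57×3.08) = 0.05829 K/W
Sum of known resistances R_other = 0.05834 K/W
Total R = ΔT/Q = 39/33.5 = 1.164 K/W
R_phenolic foam = R_total − R_other = 1.106 K/W
k = L/(R·A) = 0.075/(1.106×3.08)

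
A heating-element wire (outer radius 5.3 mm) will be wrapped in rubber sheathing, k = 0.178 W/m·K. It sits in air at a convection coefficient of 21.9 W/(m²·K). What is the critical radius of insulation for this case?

For a cylinder r_cr = k/h = 0.178/21.9
r_cr = 8.13 mm; since the bare radius (5.3 mm) is below r_cr, adding a thin layer of insulation will *increase* heat loss.

r_cr ≈ 8.13 mm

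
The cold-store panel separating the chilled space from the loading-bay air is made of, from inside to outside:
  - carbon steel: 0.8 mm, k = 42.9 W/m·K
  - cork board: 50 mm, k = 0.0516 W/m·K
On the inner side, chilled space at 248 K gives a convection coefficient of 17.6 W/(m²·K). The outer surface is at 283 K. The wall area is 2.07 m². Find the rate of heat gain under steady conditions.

Using the resistance-network approach (series):
R_inner film = 1/(h_i·A) = 1/(17.6×2.07) = 0.02745 K/W
R_carbon steel = L/(kA) = 0.0008/(42.9×2.07) = 9.009×10^-6 K/W
R_cork board = L/(kA) = 0.05/(0.0516×2.07) = 0.4681 K/W
R_total = 0.4956 K/W
Q = ΔT / R_total = 35 / 0.4956

Q ≈ 70.6 W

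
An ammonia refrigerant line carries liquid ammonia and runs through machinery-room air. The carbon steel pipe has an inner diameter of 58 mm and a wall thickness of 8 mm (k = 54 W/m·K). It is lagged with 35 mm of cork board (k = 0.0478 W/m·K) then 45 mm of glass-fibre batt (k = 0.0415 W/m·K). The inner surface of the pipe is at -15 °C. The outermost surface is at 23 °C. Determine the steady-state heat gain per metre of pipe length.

q′ ≈ 9.32 W/m

Cylindrical conduction, so R = ln(r₂/r₁)/(2πkL) per layer, in series:
R_carbon steel pipe wall = ln(37/29)/(2π×54×1) = 7.18×10^-4 K/W
R_cork board = ln(72/37)/(2π×0.0478×1) = 2.217 K/W
R_glass-fibre batt = ln(117/72)/(2π×0.0415×1) = 1.862 K/W
R_total = 4.079 K/W
Q = ΔT/R_total = 38/4.079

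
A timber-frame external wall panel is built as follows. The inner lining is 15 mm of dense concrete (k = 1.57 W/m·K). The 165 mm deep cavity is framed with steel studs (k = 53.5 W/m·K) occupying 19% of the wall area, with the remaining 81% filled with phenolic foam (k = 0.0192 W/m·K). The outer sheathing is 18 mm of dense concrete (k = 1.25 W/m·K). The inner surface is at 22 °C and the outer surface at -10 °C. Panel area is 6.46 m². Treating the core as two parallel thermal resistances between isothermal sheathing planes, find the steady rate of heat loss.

Sheathing layers in series; stud and cavity paths in parallel between them.
R_inner = 0.015/(1.57×6.46) = 0.001479 K/W
R_stud  = 0.165/(53.5×0.19×6.46) = 0.002513 K/W
R_cav   = 0.165/(0.0192×0.81×6.46) = 1.642 K/W
1/R_core = 1/R_stud + 1/R_cav → R_core = 0.002509 K/W
R_outer = 0.018/(1.25×6.46) = 0.002229 K/W
R_total = 0.006217 K/W
Q = ΔT/R_total = 32/0.006217

Q ≈ 5150 W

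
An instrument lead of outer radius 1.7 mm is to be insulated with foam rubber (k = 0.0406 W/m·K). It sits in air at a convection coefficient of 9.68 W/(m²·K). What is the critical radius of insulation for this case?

For a cylinder r_cr = k/h = 0.0406/9.68
r_cr = 4.19 mm; since the bare radius (1.7 mm) is below r_cr, adding a thin layer of insulation will *increase* heat loss.

r_cr ≈ 4.19 mm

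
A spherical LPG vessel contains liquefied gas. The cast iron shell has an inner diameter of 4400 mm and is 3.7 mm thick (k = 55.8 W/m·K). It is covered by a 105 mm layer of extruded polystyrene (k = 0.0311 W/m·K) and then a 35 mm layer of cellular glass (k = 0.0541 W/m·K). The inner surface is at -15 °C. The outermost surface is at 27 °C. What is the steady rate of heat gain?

Each spherical layer contributes R = (1/r_i − 1/r_o)/(4πk):
R_cast iron shell = (1/2.2 − 1/2.2037)/(4π×55.8) = 1.088×10^-6 K/W
R_extruded polystyrene = (1/2.2037 − 1/2.3087)/(4π×0.0311) = 0.05281 K/W
R_cellular glass = (1/2.3087 − 1/2.3437)/(4π×0.0541) = 0.009515 K/W
R_total = 0.06232 K/W
Q = ΔT/R_total = 42/0.06232

Q ≈ 674 W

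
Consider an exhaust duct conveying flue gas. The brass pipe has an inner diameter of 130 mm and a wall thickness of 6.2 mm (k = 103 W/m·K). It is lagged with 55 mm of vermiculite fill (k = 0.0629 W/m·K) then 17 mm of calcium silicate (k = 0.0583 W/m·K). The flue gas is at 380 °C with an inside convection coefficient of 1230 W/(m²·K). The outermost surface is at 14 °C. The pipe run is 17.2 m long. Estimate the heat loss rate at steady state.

Q ≈ 3510 W

Treating each annulus and film as a series resistance:
R_inner film = 1/(h_i·2πr₁L) = 1/(1230×2π×0.065×17.2) = 1.157×10^-4 K/W
R_brass pipe wall = ln(71.2/65)/(2π×103×17.2) = 8.185×10^-6 K/W
R_vermiculite fill = ln(126.2/71.2)/(2π×0.0629×17.2) = 0.0842 K/W
R_calcium silicate = ln(143.2/126.2)/(2π×0.0583×17.2) = 0.02006 K/W
R_total = 0.1044 K/W
Q = ΔT/R_total = 366/0.1044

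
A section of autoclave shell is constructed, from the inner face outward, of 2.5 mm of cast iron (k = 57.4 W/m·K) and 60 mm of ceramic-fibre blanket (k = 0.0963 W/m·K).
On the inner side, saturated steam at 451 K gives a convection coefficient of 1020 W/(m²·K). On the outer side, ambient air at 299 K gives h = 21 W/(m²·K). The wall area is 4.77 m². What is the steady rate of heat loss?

Q ≈ 1080 W

Model the wall as resistances in series:
R_inner film = 1/(h_i·A) = 1/(1020×4.77) = 2.055×10^-4 K/W
R_cast iron = L/(kA) = 0.0025/(57.4×4.77) = 9.131×10^-6 K/W
R_ceramic-fibre blanket = L/(kA) = 0.06/(0.0963×4.77) = 0.1306 K/W
R_outer film = 1/(h_o·A) = 1/(21×4.77) = 0.009983 K/W
R_total = 0.1408 K/W
Q = ΔT / R_total = 152 / 0.1408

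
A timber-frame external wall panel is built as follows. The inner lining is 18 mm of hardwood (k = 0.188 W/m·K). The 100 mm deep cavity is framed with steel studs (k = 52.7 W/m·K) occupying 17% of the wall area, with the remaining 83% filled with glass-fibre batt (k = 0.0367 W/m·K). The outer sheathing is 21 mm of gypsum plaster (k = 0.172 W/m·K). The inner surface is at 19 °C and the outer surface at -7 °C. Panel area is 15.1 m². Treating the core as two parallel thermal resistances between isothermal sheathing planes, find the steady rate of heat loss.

Sheathing layers in series; stud and cavity paths in parallel between them.
R_inner = 0.018/(0.188×15.1) = 0.006341 K/W
R_stud  = 0.1/(52.7×0.17×15.1) = 7.392×10^-4 K/W
R_cav   = 0.1/(0.0367×0.83×15.1) = 0.2174 K/W
1/R_core = 1/R_stud + 1/R_cav → R_core = 7.367×10^-4 K/W
R_outer = 0.021/(0.172×15.1) = 0.008086 K/W
R_total = 0.01516 K/W
Q = ΔT/R_total = 26/0.01516

Q ≈ 1710 W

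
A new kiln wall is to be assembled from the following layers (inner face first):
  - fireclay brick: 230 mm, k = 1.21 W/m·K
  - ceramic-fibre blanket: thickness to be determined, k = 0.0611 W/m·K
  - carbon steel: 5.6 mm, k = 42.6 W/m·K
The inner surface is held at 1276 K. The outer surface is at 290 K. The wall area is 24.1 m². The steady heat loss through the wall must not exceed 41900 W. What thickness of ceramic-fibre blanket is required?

L ≈ 23 mm

Model the wall as resistances in series:
R_fireclay brick = L/(kA) = 0.23/(1.21×24.1) = 0.007887 K/W
R_carbon steel = L/(kA) = 0.0056/(42.6×24.1) = 5.455×10^-6 K/W
Sum of the known resistances R_other = 0.007893 K/W
Required total resistance R_tot = ΔT/Q_allow = 986/41900 = 0.02353 K/W
R_ceramic-fibre blanket = R_tot − R_other = 0.01564 K/W
L = R·k·A = 0.01564×0.0611×24.1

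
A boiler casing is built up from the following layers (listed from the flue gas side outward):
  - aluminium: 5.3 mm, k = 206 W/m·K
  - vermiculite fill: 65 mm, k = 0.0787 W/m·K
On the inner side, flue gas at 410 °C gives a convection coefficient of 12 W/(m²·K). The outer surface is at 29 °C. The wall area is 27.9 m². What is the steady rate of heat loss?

Q ≈ 11700 W

Using the resistance-network approach (series):
R_inner film = 1/(h_i·A) = 1/(12×27.9) = 0.002987 K/W
R_aluminium = L/(kA) = 0.0053/(206×27.9) = 9.222×10^-7 K/W
R_vermiculite fill = L/(kA) = 0.065/(0.0787×27.9) = 0.0296 K/W
R_total = 0.03259 K/W
Q = ΔT / R_total = 381 / 0.03259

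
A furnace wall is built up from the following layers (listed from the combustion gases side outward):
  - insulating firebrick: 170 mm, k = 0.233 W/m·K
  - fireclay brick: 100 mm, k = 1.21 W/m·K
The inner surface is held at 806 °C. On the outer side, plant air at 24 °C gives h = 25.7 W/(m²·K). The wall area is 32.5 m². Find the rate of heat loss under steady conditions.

Q ≈ 29900 W

Using the resistance-network approach (series):
R_insulating firebrick = L/(kA) = 0.17/(0.233×32.5) = 0.02245 K/W
R_fireclay brick = L/(kA) = 0.1/(1.21×32.5) = 0.002543 K/W
R_outer film = 1/(h_o·A) = 1/(25.7×32.5) = 0.001197 K/W
R_total = 0.02619 K/W
Q = ΔT / R_total = 782 / 0.02619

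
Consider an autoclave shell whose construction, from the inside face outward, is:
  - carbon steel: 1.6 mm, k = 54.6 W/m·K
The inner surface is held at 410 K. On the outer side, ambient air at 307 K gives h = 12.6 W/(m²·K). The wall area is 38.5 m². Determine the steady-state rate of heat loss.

Model the wall as resistances in series:
R_carbon steel = L/(kA) = 0.0016/(54.6×38.5) = 7.611×10^-7 K/W
R_outer film = 1/(h_o·A) = 1/(12.6×38.5) = 0.002061 K/W
R_total = 0.002062 K/W
Q = ΔT / R_total = 103 / 0.002062

Q ≈ 49900 W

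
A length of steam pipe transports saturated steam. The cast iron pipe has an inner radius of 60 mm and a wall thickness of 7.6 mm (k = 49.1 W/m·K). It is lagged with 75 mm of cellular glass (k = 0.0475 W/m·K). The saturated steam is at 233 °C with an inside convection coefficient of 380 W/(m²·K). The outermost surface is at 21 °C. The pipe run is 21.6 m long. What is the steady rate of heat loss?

Radial resistances (cylindrical: R_cond = ln(r_o/r_i)/(2πkL), R_conv = 1/(h·2πrL)):
R_inner film = 1/(h_i·2πr₁L) = 1/(380×2π×0.06×21.6) = 3.232×10^-4 K/W
R_cast iron pipe wall = ln(67.6/60)/(2π×49.1×21.6) = 1.79×10^-5 K/W
R_cellular glass = ln(142.6/67.6)/(2π×0.0475×21.6) = 0.1158 K/W
R_total = 0.1161 K/W
Q = ΔT/R_total = 212/0.1161

Q ≈ 1830 W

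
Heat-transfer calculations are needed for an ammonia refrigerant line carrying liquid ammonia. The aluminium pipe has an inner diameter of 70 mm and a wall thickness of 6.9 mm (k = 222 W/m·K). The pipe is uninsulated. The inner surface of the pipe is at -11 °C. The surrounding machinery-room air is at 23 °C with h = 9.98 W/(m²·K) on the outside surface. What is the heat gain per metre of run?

q′ ≈ 89.3 W/m

Treating each annulus and film as a series resistance:
R_aluminium pipe wall = ln(41.9/35)/(2π×222×1) = 1.29×10^-4 K/W
R_outer film = 1/(h_o·2πr_oL) = 1/(9.98×2π×0.0419×1) = 0.3806 K/W
R_total = 0.3807 K/W
Q = ΔT/R_total = 34/0.3807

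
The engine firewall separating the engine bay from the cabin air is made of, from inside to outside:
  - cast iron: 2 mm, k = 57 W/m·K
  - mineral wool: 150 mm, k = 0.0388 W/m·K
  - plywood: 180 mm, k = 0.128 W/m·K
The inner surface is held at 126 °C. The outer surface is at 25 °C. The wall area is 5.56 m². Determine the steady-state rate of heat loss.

Q ≈ 107 W

Model the wall as resistances in series:
R_cast iron = L/(kA) = 0.002/(57×5.56) = 6.311×10^-6 K/W
R_mineral wool = L/(kA) = 0.15/(0.0388×5.56) = 0.6953 K/W
R_plywood = L/(kA) = 0.18/(0.128×5.56) = 0.2529 K/W
R_total = 0.9482 K/W
Q = ΔT / R_total = 101 / 0.9482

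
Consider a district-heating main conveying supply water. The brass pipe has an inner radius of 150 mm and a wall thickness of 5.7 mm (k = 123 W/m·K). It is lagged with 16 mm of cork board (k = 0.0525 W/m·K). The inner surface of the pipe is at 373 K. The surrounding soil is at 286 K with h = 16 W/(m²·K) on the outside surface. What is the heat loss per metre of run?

Treating each annulus and film as a series resistance:
R_brass pipe wall = ln(155.7/150)/(2π×123×1) = 4.826×10^-5 K/W
R_cork board = ln(171.7/155.7)/(2π×0.0525×1) = 0.2965 K/W
R_outer film = 1/(h_o·2πr_oL) = 1/(16×2π×0.1717×1) = 0.05793 K/W
R_total = 0.3545 K/W
Q = ΔT/R_total = 87/0.3545

q′ ≈ 245 W/m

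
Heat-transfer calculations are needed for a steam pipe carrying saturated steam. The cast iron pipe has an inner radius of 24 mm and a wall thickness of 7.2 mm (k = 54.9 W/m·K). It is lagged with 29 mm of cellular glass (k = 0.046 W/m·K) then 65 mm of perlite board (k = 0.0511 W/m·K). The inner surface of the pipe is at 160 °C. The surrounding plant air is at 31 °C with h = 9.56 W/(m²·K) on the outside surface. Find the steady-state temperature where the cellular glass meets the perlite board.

T ≈ 97.4 °C

Per-layer cylindrical resistances, series-summed:
R_cast iron pipe wall = ln(31.2/24)/(2π×54.9×1) = 7.606×10^-4 K/W
R_cellular glass = ln(60.2/31.2)/(2π×0.046×1) = 2.274 K/W
R_perlite board = ln(125.2/60.2)/(2π×0.0511×1) = 2.281 K/W
R_outer film = 1/(h_o·2πr_oL) = 1/(9.56×2π×0.1252×1) = 0.133 K/W
R_total = 4.688 K/W
Q = ΔT/R_total = 129/4.688
Q = 27.5 W/m
T_interface = T_inner − Q·ΣR(inner→interface) = 160 − 27.5×2.275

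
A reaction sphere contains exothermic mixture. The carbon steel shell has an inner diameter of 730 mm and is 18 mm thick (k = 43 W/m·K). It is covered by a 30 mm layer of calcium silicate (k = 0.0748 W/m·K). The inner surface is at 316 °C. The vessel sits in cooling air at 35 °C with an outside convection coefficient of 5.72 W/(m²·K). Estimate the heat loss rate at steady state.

Q ≈ 991 W

Radial (spherical) resistances in series:
R_carbon steel shell = (1/0.365 − 1/0.383)/(4π×43) = 2.383×10^-4 K/W
R_calcium silicate = (1/0.383 − 1/0.413)/(4π×0.0748) = 0.2018 K/W
R_outer film = 1/(h·4πr_o²) = 1/(5.72×4π×0.413²) = 0.08156 K/W
R_total = 0.2836 K/W
Q = ΔT/R_total = 281/0.2836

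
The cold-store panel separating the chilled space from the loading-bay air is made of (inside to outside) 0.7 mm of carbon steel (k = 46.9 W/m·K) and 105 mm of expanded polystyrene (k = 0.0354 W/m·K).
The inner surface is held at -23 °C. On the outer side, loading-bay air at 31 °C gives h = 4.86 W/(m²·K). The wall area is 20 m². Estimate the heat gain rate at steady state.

Q ≈ 340 W

Series thermal resistances:
R_carbon steel = L/(kA) = 0.0007/(46.9×20) = 7.463×10^-7 K/W
R_expanded polystyrene = L/(kA) = 0.105/(0.0354×20) = 0.1483 K/W
R_outer film = 1/(h_o·A) = 1/(4.86×20) = 0.01029 K/W
R_total = 0.1586 K/W
Q = ΔT / R_total = 54 / 0.1586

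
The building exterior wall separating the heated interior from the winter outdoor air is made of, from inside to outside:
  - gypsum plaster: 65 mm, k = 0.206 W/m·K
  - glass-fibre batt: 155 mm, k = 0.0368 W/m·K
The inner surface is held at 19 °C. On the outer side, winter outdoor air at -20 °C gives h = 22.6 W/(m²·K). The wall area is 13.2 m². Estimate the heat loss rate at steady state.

Series thermal resistances:
R_gypsum plaster = L/(kA) = 0.065/(0.206×13.2) = 0.0239 K/W
R_glass-fibre batt = L/(kA) = 0.155/(0.0368×13.2) = 0.3191 K/W
R_outer film = 1/(h_o·A) = 1/(22.6×13.2) = 0.003352 K/W
R_total = 0.3463 K/W
Q = ΔT / R_total = 39 / 0.3463

Q ≈ 113 W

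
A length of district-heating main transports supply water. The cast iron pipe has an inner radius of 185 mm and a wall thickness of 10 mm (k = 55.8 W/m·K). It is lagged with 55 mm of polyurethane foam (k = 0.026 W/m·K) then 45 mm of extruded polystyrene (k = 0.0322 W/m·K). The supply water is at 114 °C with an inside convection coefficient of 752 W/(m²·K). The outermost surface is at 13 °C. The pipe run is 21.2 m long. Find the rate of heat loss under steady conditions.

Per-layer cylindrical resistances, series-summed:
R_inner film = 1/(h_i·2πr₁L) = 1/(752×2π×0.185×21.2) = 5.396×10^-5 K/W
R_cast iron pipe wall = ln(195/185)/(2π×55.8×21.2) = 7.083×10^-6 K/W
R_polyurethane foam = ln(250/195)/(2π×0.026×21.2) = 0.07174 K/W
R_extruded polystyrene = ln(295/250)/(2π×0.0322×21.2) = 0.03859 K/W
R_total = 0.1104 K/W
Q = ΔT/R_total = 101/0.1104

Q ≈ 915 W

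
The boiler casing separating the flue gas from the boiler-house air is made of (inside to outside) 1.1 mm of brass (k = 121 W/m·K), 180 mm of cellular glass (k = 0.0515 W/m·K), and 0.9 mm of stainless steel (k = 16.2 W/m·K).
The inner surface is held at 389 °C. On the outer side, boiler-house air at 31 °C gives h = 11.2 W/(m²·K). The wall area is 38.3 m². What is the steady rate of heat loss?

Q ≈ 3830 W

Series thermal resistances:
R_brass = L/(kA) = 0.0011/(121×38.3) = 2.374×10^-7 K/W
R_cellular glass = L/(kA) = 0.18/(0.0515×38.3) = 0.09126 K/W
R_stainless steel = L/(kA) = 0.0009/(16.2×38.3) = 1.451×10^-6 K/W
R_outer film = 1/(h_o·A) = 1/(11.2×38.3) = 0.002331 K/W
R_total = 0.09359 K/W
Q = ΔT / R_total = 358 / 0.09359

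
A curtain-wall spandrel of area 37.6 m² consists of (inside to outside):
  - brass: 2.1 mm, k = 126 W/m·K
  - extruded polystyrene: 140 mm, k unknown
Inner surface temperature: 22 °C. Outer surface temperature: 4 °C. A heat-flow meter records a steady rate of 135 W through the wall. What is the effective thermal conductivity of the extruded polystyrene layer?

k ≈ 0.0279 W/(m·K)

Using the resistance-network approach (series):
R_brass = L/(kA) = 0.0021/(126×37.6) = 4.433×10^-7 K/W
Sum of known resistances R_other = 4.433×10^-7 K/W
Total R = ΔT/Q = 18/135 = 0.1333 K/W
R_extruded polystyrene = R_total − R_other = 0.1333 K/W
k = L/(R·A) = 0.14/(0.1333×37.6)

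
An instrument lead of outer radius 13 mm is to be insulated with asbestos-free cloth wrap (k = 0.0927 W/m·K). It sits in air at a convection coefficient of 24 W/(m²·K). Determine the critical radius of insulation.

For a cylinder r_cr = k/h = 0.0927/24
r_cr = 3.86 mm; since the bare radius (13 mm) is above r_cr, any added insulation will reduce heat loss.

r_cr ≈ 3.86 mm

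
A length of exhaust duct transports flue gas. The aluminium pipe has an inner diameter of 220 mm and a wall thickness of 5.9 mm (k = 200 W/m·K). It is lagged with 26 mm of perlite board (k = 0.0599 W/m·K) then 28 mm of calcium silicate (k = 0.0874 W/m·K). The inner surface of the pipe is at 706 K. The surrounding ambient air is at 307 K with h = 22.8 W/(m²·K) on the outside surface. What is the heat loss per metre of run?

Per-layer cylindrical resistances, series-summed:
R_aluminium pipe wall = ln(115.9/110)/(2π×200×1) = 4.158×10^-5 K/W
R_perlite board = ln(141.9/115.9)/(2π×0.0599×1) = 0.5378 K/W
R_calcium silicate = ln(169.9/141.9)/(2π×0.0874×1) = 0.3279 K/W
R_outer film = 1/(h_o·2πr_oL) = 1/(22.8×2π×0.1699×1) = 0.04109 K/W
R_total = 0.9068 K/W
Q = ΔT/R_total = 399/0.9068

q′ ≈ 440 W/m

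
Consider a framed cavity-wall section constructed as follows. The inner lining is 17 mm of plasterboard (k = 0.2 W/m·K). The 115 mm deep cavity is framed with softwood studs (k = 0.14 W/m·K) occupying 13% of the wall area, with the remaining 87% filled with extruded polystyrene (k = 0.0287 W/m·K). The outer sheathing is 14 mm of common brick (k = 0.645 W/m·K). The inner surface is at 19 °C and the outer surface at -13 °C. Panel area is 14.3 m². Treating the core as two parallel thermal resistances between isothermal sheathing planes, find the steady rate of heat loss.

Sheathing layers in series; stud and cavity paths in parallel between them.
R_inner = 0.017/(0.2×14.3) = 0.005944 K/W
R_stud  = 0.115/(0.14×0.13×14.3) = 0.4419 K/W
R_cav   = 0.115/(0.0287×0.87×14.3) = 0.3221 K/W
1/R_core = 1/R_stud + 1/R_cav → R_core = 0.1863 K/W
R_outer = 0.014/(0.645×14.3) = 0.001518 K/W
R_total = 0.1938 K/W
Q = ΔT/R_total = 32/0.1938

Q ≈ 165 W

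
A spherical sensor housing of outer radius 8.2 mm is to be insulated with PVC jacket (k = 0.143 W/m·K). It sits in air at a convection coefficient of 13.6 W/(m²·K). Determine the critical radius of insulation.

r_cr ≈ 21 mm

For a sphere r_cr = 2k/h = 2×0.143/13.6
r_cr = 21 mm; since the bare radius (8.2 mm) is below r_cr, adding a thin layer of insulation will *increase* heat loss.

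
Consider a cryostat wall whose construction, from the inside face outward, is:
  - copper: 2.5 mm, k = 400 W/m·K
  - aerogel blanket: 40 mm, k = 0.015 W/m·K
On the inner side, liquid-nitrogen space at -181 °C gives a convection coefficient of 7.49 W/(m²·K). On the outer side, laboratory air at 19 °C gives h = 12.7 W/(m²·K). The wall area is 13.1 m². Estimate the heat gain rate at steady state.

Q ≈ 910 W

Using the resistance-network approach (series):
R_inner film = 1/(h_i·A) = 1/(7.49×13.1) = 0.01019 K/W
R_copper = L/(kA) = 0.0025/(400×13.1) = 4.771×10^-7 K/W
R_aerogel blanket = L/(kA) = 0.04/(0.015×13.1) = 0.2036 K/W
R_outer film = 1/(h_o·A) = 1/(12.7×13.1) = 0.006011 K/W
R_total = 0.2198 K/W
Q = ΔT / R_total = 200 / 0.2198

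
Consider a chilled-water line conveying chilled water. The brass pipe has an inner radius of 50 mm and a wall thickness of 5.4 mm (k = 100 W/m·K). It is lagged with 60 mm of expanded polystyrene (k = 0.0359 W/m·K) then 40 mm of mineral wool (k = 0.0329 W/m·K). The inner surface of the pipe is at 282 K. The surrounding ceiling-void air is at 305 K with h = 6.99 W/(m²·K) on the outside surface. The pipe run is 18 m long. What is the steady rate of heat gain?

Q ≈ 85.5 W

Cylindrical conduction, so R = ln(r₂/r₁)/(2πkL) per layer, in series:
R_brass pipe wall = ln(55.4/50)/(2π×100×18) = 9.068×10^-6 K/W
R_expanded polystyrene = ln(115.4/55.4)/(2π×0.0359×18) = 0.1807 K/W
R_mineral wool = ln(155.4/115.4)/(2π×0.0329×18) = 0.07998 K/W
R_outer film = 1/(h_o·2πr_oL) = 1/(6.99×2π×0.1554×18) = 0.00814 K/W
R_total = 0.2689 K/W
Q = ΔT/R_total = 23/0.2689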